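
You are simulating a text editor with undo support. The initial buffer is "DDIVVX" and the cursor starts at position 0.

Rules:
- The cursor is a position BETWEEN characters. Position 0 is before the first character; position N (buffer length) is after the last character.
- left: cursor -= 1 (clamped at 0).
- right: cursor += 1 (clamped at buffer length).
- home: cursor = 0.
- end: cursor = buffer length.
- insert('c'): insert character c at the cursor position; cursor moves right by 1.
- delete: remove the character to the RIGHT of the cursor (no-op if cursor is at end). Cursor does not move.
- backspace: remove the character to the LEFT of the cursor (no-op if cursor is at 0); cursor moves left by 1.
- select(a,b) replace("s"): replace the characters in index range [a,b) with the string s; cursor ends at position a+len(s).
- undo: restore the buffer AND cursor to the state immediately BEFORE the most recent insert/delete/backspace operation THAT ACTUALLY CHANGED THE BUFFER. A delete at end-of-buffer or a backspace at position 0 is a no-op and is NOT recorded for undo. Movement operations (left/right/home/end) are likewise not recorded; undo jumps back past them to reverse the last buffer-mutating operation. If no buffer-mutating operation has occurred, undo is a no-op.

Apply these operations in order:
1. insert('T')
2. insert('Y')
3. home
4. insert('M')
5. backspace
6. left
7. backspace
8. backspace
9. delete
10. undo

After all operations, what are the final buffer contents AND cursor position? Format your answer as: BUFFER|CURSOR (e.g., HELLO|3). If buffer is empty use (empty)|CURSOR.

Answer: TYDDIVVX|0

Derivation:
After op 1 (insert('T')): buf='TDDIVVX' cursor=1
After op 2 (insert('Y')): buf='TYDDIVVX' cursor=2
After op 3 (home): buf='TYDDIVVX' cursor=0
After op 4 (insert('M')): buf='MTYDDIVVX' cursor=1
After op 5 (backspace): buf='TYDDIVVX' cursor=0
After op 6 (left): buf='TYDDIVVX' cursor=0
After op 7 (backspace): buf='TYDDIVVX' cursor=0
After op 8 (backspace): buf='TYDDIVVX' cursor=0
After op 9 (delete): buf='YDDIVVX' cursor=0
After op 10 (undo): buf='TYDDIVVX' cursor=0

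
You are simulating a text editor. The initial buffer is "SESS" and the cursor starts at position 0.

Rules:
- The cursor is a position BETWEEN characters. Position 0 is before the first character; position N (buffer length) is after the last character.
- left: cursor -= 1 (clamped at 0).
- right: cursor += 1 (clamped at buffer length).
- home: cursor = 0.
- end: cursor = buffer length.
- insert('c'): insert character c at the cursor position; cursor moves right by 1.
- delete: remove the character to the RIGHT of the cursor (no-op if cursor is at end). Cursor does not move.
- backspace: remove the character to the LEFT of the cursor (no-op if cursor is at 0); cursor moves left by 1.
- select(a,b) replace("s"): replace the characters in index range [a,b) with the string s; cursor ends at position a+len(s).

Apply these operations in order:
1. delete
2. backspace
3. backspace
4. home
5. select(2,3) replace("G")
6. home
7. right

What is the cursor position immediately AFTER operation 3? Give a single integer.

Answer: 0

Derivation:
After op 1 (delete): buf='ESS' cursor=0
After op 2 (backspace): buf='ESS' cursor=0
After op 3 (backspace): buf='ESS' cursor=0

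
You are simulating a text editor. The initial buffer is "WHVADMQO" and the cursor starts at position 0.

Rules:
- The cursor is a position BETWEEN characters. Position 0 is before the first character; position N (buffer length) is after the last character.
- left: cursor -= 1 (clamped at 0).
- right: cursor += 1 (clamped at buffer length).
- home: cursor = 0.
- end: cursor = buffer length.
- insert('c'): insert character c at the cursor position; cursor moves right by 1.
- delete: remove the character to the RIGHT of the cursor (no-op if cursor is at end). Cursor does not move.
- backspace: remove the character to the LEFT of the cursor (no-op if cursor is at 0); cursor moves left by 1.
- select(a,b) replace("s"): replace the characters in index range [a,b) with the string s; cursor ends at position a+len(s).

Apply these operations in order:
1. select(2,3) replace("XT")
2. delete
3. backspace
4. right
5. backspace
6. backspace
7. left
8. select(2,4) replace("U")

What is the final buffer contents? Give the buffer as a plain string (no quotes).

After op 1 (select(2,3) replace("XT")): buf='WHXTADMQO' cursor=4
After op 2 (delete): buf='WHXTDMQO' cursor=4
After op 3 (backspace): buf='WHXDMQO' cursor=3
After op 4 (right): buf='WHXDMQO' cursor=4
After op 5 (backspace): buf='WHXMQO' cursor=3
After op 6 (backspace): buf='WHMQO' cursor=2
After op 7 (left): buf='WHMQO' cursor=1
After op 8 (select(2,4) replace("U")): buf='WHUO' cursor=3

Answer: WHUO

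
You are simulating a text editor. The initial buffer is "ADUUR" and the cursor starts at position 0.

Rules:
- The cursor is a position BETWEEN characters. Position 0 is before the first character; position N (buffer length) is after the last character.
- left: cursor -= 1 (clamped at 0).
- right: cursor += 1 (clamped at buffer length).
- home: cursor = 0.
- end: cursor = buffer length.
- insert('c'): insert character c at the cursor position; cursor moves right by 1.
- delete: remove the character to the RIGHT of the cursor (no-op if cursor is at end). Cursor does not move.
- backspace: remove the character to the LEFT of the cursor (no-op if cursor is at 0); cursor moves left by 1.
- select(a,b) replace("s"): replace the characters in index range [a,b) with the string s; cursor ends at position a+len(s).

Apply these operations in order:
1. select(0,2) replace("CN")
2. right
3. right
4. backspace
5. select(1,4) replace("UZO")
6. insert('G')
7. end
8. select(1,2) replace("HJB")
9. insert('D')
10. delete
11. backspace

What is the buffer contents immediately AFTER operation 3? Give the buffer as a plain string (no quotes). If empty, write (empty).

Answer: CNUUR

Derivation:
After op 1 (select(0,2) replace("CN")): buf='CNUUR' cursor=2
After op 2 (right): buf='CNUUR' cursor=3
After op 3 (right): buf='CNUUR' cursor=4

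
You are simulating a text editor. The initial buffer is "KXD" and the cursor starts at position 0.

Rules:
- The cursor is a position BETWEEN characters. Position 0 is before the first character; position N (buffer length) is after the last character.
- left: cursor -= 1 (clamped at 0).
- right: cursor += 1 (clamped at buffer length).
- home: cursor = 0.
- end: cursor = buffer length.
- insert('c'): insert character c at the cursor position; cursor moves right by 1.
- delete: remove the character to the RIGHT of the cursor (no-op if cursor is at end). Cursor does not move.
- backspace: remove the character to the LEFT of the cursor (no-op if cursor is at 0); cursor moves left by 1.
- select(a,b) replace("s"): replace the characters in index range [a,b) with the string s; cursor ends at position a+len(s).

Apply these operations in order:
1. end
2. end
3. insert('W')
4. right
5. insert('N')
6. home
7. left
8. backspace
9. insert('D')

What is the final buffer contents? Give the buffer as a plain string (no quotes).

After op 1 (end): buf='KXD' cursor=3
After op 2 (end): buf='KXD' cursor=3
After op 3 (insert('W')): buf='KXDW' cursor=4
After op 4 (right): buf='KXDW' cursor=4
After op 5 (insert('N')): buf='KXDWN' cursor=5
After op 6 (home): buf='KXDWN' cursor=0
After op 7 (left): buf='KXDWN' cursor=0
After op 8 (backspace): buf='KXDWN' cursor=0
After op 9 (insert('D')): buf='DKXDWN' cursor=1

Answer: DKXDWN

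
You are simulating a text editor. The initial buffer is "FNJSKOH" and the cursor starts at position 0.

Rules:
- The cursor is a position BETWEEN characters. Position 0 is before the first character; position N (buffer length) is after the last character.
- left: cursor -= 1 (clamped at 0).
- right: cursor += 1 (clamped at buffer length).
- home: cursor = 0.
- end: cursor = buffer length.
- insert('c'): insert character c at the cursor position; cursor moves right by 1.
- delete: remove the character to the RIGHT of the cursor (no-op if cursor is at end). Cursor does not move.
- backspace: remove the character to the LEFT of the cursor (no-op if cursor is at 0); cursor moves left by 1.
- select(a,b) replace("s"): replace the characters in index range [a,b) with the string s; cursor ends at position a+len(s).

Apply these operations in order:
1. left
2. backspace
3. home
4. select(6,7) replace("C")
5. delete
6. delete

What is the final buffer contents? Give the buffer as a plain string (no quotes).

Answer: FNJSKOC

Derivation:
After op 1 (left): buf='FNJSKOH' cursor=0
After op 2 (backspace): buf='FNJSKOH' cursor=0
After op 3 (home): buf='FNJSKOH' cursor=0
After op 4 (select(6,7) replace("C")): buf='FNJSKOC' cursor=7
After op 5 (delete): buf='FNJSKOC' cursor=7
After op 6 (delete): buf='FNJSKOC' cursor=7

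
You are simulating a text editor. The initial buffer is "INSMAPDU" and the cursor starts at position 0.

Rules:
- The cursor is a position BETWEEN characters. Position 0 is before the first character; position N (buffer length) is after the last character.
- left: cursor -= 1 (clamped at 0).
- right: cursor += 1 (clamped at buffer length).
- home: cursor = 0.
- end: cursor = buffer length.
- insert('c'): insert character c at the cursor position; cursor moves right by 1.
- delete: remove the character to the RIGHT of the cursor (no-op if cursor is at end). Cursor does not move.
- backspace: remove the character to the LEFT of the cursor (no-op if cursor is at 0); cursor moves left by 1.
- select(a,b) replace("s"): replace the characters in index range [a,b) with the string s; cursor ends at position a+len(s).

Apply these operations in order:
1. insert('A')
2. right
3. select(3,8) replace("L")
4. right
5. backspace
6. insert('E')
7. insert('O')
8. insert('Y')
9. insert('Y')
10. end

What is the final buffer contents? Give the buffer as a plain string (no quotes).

Answer: AINLEOYY

Derivation:
After op 1 (insert('A')): buf='AINSMAPDU' cursor=1
After op 2 (right): buf='AINSMAPDU' cursor=2
After op 3 (select(3,8) replace("L")): buf='AINLU' cursor=4
After op 4 (right): buf='AINLU' cursor=5
After op 5 (backspace): buf='AINL' cursor=4
After op 6 (insert('E')): buf='AINLE' cursor=5
After op 7 (insert('O')): buf='AINLEO' cursor=6
After op 8 (insert('Y')): buf='AINLEOY' cursor=7
After op 9 (insert('Y')): buf='AINLEOYY' cursor=8
After op 10 (end): buf='AINLEOYY' cursor=8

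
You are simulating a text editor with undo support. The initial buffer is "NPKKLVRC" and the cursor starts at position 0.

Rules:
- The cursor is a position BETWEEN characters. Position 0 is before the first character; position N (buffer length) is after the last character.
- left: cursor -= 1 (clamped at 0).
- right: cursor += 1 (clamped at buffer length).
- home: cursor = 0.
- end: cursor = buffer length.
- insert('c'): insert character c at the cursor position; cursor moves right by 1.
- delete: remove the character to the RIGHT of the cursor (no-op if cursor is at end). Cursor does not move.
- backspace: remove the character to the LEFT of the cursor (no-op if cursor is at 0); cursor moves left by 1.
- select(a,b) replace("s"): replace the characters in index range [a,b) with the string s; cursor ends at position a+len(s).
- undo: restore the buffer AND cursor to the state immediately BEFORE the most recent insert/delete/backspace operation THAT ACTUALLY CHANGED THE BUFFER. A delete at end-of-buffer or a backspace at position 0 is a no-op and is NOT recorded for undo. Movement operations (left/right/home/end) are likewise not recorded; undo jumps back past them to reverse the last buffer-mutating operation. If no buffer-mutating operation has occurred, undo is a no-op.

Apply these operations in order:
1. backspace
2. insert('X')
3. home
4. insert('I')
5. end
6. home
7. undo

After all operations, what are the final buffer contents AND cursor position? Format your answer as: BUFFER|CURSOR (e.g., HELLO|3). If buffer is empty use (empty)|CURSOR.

Answer: XNPKKLVRC|0

Derivation:
After op 1 (backspace): buf='NPKKLVRC' cursor=0
After op 2 (insert('X')): buf='XNPKKLVRC' cursor=1
After op 3 (home): buf='XNPKKLVRC' cursor=0
After op 4 (insert('I')): buf='IXNPKKLVRC' cursor=1
After op 5 (end): buf='IXNPKKLVRC' cursor=10
After op 6 (home): buf='IXNPKKLVRC' cursor=0
After op 7 (undo): buf='XNPKKLVRC' cursor=0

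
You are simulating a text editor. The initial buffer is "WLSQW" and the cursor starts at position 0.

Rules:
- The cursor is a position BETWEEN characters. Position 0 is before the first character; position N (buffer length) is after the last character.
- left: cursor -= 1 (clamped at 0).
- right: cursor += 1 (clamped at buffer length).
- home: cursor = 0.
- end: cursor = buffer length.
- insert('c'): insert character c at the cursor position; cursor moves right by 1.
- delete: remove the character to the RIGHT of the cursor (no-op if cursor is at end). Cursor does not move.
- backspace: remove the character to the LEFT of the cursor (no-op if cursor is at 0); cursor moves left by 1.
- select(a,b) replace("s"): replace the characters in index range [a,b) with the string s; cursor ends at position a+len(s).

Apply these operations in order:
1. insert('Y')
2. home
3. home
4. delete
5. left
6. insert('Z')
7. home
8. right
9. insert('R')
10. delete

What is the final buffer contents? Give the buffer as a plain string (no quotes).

Answer: ZRLSQW

Derivation:
After op 1 (insert('Y')): buf='YWLSQW' cursor=1
After op 2 (home): buf='YWLSQW' cursor=0
After op 3 (home): buf='YWLSQW' cursor=0
After op 4 (delete): buf='WLSQW' cursor=0
After op 5 (left): buf='WLSQW' cursor=0
After op 6 (insert('Z')): buf='ZWLSQW' cursor=1
After op 7 (home): buf='ZWLSQW' cursor=0
After op 8 (right): buf='ZWLSQW' cursor=1
After op 9 (insert('R')): buf='ZRWLSQW' cursor=2
After op 10 (delete): buf='ZRLSQW' cursor=2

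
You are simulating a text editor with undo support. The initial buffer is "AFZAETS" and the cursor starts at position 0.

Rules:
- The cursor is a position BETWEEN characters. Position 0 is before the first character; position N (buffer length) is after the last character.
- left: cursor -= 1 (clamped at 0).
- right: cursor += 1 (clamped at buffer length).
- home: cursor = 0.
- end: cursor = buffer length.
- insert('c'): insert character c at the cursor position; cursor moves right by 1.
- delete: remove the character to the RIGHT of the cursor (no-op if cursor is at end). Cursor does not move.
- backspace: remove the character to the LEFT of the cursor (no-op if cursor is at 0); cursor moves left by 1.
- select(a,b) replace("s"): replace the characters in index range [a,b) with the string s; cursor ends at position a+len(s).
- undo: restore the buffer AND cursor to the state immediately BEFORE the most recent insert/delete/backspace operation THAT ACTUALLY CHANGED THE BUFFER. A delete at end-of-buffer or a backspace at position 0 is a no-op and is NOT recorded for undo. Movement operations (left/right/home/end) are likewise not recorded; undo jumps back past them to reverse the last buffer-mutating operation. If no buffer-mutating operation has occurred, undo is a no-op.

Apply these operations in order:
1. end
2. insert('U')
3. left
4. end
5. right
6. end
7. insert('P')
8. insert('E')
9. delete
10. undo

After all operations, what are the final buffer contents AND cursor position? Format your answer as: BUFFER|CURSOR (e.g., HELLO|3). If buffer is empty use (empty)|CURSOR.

After op 1 (end): buf='AFZAETS' cursor=7
After op 2 (insert('U')): buf='AFZAETSU' cursor=8
After op 3 (left): buf='AFZAETSU' cursor=7
After op 4 (end): buf='AFZAETSU' cursor=8
After op 5 (right): buf='AFZAETSU' cursor=8
After op 6 (end): buf='AFZAETSU' cursor=8
After op 7 (insert('P')): buf='AFZAETSUP' cursor=9
After op 8 (insert('E')): buf='AFZAETSUPE' cursor=10
After op 9 (delete): buf='AFZAETSUPE' cursor=10
After op 10 (undo): buf='AFZAETSUP' cursor=9

Answer: AFZAETSUP|9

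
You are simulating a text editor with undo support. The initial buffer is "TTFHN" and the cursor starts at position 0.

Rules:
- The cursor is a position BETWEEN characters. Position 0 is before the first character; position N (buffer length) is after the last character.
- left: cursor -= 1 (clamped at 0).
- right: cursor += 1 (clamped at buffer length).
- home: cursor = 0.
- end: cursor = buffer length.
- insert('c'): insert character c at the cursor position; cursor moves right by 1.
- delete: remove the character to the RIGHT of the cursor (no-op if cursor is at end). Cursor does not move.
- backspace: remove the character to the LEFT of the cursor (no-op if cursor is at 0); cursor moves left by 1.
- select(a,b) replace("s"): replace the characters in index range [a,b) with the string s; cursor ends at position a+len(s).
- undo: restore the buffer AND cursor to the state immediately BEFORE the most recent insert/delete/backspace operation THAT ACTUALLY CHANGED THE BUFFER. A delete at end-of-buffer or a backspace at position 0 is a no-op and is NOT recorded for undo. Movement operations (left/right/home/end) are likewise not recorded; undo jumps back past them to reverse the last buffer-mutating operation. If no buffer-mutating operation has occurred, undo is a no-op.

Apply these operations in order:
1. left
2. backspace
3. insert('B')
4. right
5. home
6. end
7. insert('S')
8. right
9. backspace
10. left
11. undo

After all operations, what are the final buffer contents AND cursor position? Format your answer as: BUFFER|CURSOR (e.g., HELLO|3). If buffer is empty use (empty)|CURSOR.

After op 1 (left): buf='TTFHN' cursor=0
After op 2 (backspace): buf='TTFHN' cursor=0
After op 3 (insert('B')): buf='BTTFHN' cursor=1
After op 4 (right): buf='BTTFHN' cursor=2
After op 5 (home): buf='BTTFHN' cursor=0
After op 6 (end): buf='BTTFHN' cursor=6
After op 7 (insert('S')): buf='BTTFHNS' cursor=7
After op 8 (right): buf='BTTFHNS' cursor=7
After op 9 (backspace): buf='BTTFHN' cursor=6
After op 10 (left): buf='BTTFHN' cursor=5
After op 11 (undo): buf='BTTFHNS' cursor=7

Answer: BTTFHNS|7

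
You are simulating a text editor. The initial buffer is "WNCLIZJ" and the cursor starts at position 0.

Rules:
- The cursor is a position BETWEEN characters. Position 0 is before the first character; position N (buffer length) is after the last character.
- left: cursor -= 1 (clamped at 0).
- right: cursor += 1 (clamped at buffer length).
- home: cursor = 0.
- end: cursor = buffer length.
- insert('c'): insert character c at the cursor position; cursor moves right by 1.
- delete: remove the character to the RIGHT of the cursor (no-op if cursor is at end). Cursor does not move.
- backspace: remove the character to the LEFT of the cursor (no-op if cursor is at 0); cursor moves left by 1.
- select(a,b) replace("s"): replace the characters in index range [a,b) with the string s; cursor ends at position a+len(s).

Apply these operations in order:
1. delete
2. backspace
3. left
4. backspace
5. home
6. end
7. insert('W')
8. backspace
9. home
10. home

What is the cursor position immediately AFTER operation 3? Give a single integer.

Answer: 0

Derivation:
After op 1 (delete): buf='NCLIZJ' cursor=0
After op 2 (backspace): buf='NCLIZJ' cursor=0
After op 3 (left): buf='NCLIZJ' cursor=0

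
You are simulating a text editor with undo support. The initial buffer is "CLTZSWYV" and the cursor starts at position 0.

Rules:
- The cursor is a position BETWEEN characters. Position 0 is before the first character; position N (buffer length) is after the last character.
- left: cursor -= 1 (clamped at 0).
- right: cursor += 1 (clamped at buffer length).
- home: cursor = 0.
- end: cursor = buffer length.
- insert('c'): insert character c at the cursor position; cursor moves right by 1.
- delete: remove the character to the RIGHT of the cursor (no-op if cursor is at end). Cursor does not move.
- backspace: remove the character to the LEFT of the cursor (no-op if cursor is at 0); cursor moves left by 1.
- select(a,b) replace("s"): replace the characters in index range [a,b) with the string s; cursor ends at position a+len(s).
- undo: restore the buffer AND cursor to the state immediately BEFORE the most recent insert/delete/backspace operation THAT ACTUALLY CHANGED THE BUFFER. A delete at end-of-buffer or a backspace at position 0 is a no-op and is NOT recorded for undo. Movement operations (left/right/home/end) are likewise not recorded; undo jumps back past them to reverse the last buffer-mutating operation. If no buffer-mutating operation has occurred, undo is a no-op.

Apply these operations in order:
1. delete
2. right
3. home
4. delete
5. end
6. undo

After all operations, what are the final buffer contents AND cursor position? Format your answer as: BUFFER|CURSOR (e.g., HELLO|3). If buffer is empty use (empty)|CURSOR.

After op 1 (delete): buf='LTZSWYV' cursor=0
After op 2 (right): buf='LTZSWYV' cursor=1
After op 3 (home): buf='LTZSWYV' cursor=0
After op 4 (delete): buf='TZSWYV' cursor=0
After op 5 (end): buf='TZSWYV' cursor=6
After op 6 (undo): buf='LTZSWYV' cursor=0

Answer: LTZSWYV|0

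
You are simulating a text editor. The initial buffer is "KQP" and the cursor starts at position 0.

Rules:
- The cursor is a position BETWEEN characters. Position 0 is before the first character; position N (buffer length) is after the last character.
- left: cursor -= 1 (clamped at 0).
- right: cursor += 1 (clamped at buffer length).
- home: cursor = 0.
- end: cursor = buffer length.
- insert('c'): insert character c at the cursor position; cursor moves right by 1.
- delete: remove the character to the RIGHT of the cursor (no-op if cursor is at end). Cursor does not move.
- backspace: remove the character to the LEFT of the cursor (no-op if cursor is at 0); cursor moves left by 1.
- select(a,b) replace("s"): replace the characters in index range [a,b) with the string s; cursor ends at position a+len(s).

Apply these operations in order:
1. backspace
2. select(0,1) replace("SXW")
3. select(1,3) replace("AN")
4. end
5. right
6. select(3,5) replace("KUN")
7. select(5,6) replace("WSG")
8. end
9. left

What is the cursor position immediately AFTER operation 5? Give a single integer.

Answer: 5

Derivation:
After op 1 (backspace): buf='KQP' cursor=0
After op 2 (select(0,1) replace("SXW")): buf='SXWQP' cursor=3
After op 3 (select(1,3) replace("AN")): buf='SANQP' cursor=3
After op 4 (end): buf='SANQP' cursor=5
After op 5 (right): buf='SANQP' cursor=5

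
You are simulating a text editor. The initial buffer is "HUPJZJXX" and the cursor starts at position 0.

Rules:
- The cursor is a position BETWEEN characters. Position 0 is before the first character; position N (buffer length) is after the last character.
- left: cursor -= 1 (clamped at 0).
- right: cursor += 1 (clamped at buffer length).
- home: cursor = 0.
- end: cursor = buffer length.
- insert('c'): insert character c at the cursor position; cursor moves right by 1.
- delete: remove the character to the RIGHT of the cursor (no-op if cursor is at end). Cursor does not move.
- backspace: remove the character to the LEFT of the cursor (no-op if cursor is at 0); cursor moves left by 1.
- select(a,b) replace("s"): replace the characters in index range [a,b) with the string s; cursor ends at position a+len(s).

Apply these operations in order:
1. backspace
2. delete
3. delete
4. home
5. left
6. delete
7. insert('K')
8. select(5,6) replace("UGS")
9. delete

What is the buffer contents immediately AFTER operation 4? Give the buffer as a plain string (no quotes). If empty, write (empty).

After op 1 (backspace): buf='HUPJZJXX' cursor=0
After op 2 (delete): buf='UPJZJXX' cursor=0
After op 3 (delete): buf='PJZJXX' cursor=0
After op 4 (home): buf='PJZJXX' cursor=0

Answer: PJZJXX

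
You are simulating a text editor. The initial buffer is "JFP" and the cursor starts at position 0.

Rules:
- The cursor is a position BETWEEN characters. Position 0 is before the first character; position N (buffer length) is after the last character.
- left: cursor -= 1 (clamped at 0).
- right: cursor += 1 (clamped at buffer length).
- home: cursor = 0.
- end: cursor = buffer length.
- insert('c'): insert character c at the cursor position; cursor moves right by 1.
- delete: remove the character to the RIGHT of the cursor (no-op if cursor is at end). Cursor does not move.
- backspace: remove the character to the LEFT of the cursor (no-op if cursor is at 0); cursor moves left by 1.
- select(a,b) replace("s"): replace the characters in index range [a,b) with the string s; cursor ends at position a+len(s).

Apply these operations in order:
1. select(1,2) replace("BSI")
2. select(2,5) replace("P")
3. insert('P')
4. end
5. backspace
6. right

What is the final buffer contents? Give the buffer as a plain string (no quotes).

Answer: JBP

Derivation:
After op 1 (select(1,2) replace("BSI")): buf='JBSIP' cursor=4
After op 2 (select(2,5) replace("P")): buf='JBP' cursor=3
After op 3 (insert('P')): buf='JBPP' cursor=4
After op 4 (end): buf='JBPP' cursor=4
After op 5 (backspace): buf='JBP' cursor=3
After op 6 (right): buf='JBP' cursor=3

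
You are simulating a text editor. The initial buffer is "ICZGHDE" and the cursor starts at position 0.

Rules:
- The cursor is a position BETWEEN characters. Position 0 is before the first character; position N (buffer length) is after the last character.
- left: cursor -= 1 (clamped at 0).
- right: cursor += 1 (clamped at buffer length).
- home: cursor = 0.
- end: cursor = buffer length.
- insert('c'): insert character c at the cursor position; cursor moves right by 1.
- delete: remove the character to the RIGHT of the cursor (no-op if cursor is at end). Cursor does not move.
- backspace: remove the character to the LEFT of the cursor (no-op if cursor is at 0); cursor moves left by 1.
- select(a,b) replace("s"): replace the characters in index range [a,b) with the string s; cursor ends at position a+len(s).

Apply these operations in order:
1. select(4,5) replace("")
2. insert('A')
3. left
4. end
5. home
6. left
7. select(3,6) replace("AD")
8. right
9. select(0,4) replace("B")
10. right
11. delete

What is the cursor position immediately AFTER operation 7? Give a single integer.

Answer: 5

Derivation:
After op 1 (select(4,5) replace("")): buf='ICZGDE' cursor=4
After op 2 (insert('A')): buf='ICZGADE' cursor=5
After op 3 (left): buf='ICZGADE' cursor=4
After op 4 (end): buf='ICZGADE' cursor=7
After op 5 (home): buf='ICZGADE' cursor=0
After op 6 (left): buf='ICZGADE' cursor=0
After op 7 (select(3,6) replace("AD")): buf='ICZADE' cursor=5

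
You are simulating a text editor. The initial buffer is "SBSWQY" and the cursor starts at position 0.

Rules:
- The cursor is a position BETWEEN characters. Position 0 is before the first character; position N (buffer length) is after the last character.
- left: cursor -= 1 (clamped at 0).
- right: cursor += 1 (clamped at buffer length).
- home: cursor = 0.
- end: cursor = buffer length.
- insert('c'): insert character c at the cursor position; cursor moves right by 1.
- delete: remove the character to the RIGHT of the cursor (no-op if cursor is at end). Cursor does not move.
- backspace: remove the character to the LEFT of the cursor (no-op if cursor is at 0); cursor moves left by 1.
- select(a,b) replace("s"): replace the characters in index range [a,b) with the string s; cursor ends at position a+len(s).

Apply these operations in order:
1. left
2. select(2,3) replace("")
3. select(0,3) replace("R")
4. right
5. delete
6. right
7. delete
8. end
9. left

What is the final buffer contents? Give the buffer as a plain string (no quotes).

Answer: RQ

Derivation:
After op 1 (left): buf='SBSWQY' cursor=0
After op 2 (select(2,3) replace("")): buf='SBWQY' cursor=2
After op 3 (select(0,3) replace("R")): buf='RQY' cursor=1
After op 4 (right): buf='RQY' cursor=2
After op 5 (delete): buf='RQ' cursor=2
After op 6 (right): buf='RQ' cursor=2
After op 7 (delete): buf='RQ' cursor=2
After op 8 (end): buf='RQ' cursor=2
After op 9 (left): buf='RQ' cursor=1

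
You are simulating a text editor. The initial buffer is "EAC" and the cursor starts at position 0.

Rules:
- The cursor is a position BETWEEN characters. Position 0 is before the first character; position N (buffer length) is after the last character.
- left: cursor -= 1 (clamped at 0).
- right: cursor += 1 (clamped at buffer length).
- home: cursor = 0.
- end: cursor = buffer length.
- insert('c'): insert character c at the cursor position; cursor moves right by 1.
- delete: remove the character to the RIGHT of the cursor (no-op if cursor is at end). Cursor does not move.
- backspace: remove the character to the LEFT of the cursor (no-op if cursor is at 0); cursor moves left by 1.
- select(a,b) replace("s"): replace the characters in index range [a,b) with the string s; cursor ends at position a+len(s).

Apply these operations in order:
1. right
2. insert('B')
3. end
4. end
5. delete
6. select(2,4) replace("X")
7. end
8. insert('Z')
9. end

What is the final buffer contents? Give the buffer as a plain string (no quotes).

Answer: EBXZ

Derivation:
After op 1 (right): buf='EAC' cursor=1
After op 2 (insert('B')): buf='EBAC' cursor=2
After op 3 (end): buf='EBAC' cursor=4
After op 4 (end): buf='EBAC' cursor=4
After op 5 (delete): buf='EBAC' cursor=4
After op 6 (select(2,4) replace("X")): buf='EBX' cursor=3
After op 7 (end): buf='EBX' cursor=3
After op 8 (insert('Z')): buf='EBXZ' cursor=4
After op 9 (end): buf='EBXZ' cursor=4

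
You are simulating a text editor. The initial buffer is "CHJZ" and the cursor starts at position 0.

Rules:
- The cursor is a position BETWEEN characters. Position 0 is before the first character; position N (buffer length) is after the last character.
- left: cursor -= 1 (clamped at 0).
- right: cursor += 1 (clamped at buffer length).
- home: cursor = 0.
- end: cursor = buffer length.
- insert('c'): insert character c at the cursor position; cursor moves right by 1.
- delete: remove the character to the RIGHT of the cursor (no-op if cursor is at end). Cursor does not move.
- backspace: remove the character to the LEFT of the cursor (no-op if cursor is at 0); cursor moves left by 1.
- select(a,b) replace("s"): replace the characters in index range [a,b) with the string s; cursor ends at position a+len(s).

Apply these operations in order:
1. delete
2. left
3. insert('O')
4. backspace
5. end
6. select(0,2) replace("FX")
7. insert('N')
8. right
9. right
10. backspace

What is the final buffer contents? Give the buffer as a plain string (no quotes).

After op 1 (delete): buf='HJZ' cursor=0
After op 2 (left): buf='HJZ' cursor=0
After op 3 (insert('O')): buf='OHJZ' cursor=1
After op 4 (backspace): buf='HJZ' cursor=0
After op 5 (end): buf='HJZ' cursor=3
After op 6 (select(0,2) replace("FX")): buf='FXZ' cursor=2
After op 7 (insert('N')): buf='FXNZ' cursor=3
After op 8 (right): buf='FXNZ' cursor=4
After op 9 (right): buf='FXNZ' cursor=4
After op 10 (backspace): buf='FXN' cursor=3

Answer: FXN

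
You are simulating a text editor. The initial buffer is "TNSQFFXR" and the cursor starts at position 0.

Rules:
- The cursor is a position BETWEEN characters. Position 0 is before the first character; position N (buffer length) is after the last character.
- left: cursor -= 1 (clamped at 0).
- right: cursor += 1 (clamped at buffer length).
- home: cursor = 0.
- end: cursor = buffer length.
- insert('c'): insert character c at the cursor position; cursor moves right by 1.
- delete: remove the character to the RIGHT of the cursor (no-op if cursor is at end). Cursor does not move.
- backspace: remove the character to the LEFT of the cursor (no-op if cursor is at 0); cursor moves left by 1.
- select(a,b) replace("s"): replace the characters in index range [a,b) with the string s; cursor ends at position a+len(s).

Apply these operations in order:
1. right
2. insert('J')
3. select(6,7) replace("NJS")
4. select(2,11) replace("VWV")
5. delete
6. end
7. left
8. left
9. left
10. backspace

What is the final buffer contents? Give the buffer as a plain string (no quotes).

After op 1 (right): buf='TNSQFFXR' cursor=1
After op 2 (insert('J')): buf='TJNSQFFXR' cursor=2
After op 3 (select(6,7) replace("NJS")): buf='TJNSQFNJSXR' cursor=9
After op 4 (select(2,11) replace("VWV")): buf='TJVWV' cursor=5
After op 5 (delete): buf='TJVWV' cursor=5
After op 6 (end): buf='TJVWV' cursor=5
After op 7 (left): buf='TJVWV' cursor=4
After op 8 (left): buf='TJVWV' cursor=3
After op 9 (left): buf='TJVWV' cursor=2
After op 10 (backspace): buf='TVWV' cursor=1

Answer: TVWV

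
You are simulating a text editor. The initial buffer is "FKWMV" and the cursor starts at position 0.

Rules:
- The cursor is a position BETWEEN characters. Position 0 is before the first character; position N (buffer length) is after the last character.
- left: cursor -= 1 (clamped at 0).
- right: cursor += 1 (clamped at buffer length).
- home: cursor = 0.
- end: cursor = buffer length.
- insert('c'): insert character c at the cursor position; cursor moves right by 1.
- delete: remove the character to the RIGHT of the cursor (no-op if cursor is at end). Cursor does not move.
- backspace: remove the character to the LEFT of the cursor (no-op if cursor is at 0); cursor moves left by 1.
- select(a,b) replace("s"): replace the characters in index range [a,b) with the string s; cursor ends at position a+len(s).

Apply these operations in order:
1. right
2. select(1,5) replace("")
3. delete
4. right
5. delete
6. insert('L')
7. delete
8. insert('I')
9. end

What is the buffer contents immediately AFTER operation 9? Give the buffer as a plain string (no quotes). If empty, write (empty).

After op 1 (right): buf='FKWMV' cursor=1
After op 2 (select(1,5) replace("")): buf='F' cursor=1
After op 3 (delete): buf='F' cursor=1
After op 4 (right): buf='F' cursor=1
After op 5 (delete): buf='F' cursor=1
After op 6 (insert('L')): buf='FL' cursor=2
After op 7 (delete): buf='FL' cursor=2
After op 8 (insert('I')): buf='FLI' cursor=3
After op 9 (end): buf='FLI' cursor=3

Answer: FLI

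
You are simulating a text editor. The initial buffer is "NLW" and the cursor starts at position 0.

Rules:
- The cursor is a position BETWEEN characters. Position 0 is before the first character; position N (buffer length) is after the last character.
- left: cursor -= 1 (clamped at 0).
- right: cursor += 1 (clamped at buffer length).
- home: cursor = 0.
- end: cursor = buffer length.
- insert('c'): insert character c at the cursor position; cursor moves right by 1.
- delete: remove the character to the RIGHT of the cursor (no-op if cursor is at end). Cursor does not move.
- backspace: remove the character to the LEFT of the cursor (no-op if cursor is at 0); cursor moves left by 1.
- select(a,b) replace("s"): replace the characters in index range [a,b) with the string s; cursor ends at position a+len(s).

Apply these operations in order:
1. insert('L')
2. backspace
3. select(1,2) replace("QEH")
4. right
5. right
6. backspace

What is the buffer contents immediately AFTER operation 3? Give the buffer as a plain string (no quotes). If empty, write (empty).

Answer: NQEHW

Derivation:
After op 1 (insert('L')): buf='LNLW' cursor=1
After op 2 (backspace): buf='NLW' cursor=0
After op 3 (select(1,2) replace("QEH")): buf='NQEHW' cursor=4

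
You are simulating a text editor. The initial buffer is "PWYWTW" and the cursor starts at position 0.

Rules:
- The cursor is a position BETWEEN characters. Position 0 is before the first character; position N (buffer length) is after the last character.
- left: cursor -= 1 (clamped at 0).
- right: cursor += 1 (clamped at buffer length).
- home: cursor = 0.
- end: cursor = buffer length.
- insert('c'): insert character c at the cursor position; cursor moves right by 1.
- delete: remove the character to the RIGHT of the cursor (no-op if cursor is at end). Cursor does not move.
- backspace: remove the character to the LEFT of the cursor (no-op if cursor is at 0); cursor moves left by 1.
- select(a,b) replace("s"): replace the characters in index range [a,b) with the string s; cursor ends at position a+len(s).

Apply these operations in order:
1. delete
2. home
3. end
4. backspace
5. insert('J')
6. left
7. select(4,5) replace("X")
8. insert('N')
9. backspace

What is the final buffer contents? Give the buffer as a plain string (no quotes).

Answer: WYWTX

Derivation:
After op 1 (delete): buf='WYWTW' cursor=0
After op 2 (home): buf='WYWTW' cursor=0
After op 3 (end): buf='WYWTW' cursor=5
After op 4 (backspace): buf='WYWT' cursor=4
After op 5 (insert('J')): buf='WYWTJ' cursor=5
After op 6 (left): buf='WYWTJ' cursor=4
After op 7 (select(4,5) replace("X")): buf='WYWTX' cursor=5
After op 8 (insert('N')): buf='WYWTXN' cursor=6
After op 9 (backspace): buf='WYWTX' cursor=5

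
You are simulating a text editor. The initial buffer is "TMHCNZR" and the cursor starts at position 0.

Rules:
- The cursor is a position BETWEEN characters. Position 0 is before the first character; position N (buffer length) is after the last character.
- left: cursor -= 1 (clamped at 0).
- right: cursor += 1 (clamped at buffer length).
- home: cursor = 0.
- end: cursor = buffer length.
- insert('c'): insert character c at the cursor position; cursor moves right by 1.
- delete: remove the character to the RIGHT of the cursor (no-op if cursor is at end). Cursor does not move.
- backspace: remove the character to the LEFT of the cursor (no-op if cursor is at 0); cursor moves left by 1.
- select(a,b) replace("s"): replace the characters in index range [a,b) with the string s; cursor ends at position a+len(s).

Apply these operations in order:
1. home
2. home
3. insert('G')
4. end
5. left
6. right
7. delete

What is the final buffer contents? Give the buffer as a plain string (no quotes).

Answer: GTMHCNZR

Derivation:
After op 1 (home): buf='TMHCNZR' cursor=0
After op 2 (home): buf='TMHCNZR' cursor=0
After op 3 (insert('G')): buf='GTMHCNZR' cursor=1
After op 4 (end): buf='GTMHCNZR' cursor=8
After op 5 (left): buf='GTMHCNZR' cursor=7
After op 6 (right): buf='GTMHCNZR' cursor=8
After op 7 (delete): buf='GTMHCNZR' cursor=8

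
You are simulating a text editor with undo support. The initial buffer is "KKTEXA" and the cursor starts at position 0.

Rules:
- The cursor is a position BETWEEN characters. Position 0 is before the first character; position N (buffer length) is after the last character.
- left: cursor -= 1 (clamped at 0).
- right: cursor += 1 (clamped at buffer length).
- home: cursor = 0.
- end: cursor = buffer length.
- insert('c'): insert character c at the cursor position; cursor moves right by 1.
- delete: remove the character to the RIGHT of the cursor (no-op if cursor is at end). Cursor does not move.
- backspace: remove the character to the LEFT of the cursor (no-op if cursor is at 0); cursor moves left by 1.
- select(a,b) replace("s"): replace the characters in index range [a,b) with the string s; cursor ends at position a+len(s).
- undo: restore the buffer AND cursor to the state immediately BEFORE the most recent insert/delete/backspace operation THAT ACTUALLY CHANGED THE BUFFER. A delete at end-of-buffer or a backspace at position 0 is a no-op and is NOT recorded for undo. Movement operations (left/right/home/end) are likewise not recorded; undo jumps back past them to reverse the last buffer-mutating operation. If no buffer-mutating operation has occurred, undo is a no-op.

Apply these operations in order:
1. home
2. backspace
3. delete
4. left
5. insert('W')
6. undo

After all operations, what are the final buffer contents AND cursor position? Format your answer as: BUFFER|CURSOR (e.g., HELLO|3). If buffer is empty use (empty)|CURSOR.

After op 1 (home): buf='KKTEXA' cursor=0
After op 2 (backspace): buf='KKTEXA' cursor=0
After op 3 (delete): buf='KTEXA' cursor=0
After op 4 (left): buf='KTEXA' cursor=0
After op 5 (insert('W')): buf='WKTEXA' cursor=1
After op 6 (undo): buf='KTEXA' cursor=0

Answer: KTEXA|0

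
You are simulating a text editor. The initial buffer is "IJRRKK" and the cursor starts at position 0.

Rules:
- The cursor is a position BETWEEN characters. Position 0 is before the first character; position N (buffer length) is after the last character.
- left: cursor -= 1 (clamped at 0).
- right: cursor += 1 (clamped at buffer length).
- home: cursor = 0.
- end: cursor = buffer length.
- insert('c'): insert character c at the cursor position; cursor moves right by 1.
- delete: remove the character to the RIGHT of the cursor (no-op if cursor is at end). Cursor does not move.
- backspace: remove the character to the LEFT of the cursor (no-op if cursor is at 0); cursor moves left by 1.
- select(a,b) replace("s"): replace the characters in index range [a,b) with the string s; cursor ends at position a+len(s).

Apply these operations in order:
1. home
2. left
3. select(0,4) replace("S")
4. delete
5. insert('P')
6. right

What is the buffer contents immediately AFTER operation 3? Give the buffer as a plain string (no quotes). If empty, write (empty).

After op 1 (home): buf='IJRRKK' cursor=0
After op 2 (left): buf='IJRRKK' cursor=0
After op 3 (select(0,4) replace("S")): buf='SKK' cursor=1

Answer: SKK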